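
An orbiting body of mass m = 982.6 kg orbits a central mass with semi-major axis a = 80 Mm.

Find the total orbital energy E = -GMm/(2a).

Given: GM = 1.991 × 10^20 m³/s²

Convert to SI: a = 80 Mm = 8e+07 m.
E = −GMm / (2a).
E = −1.991e+20 · 982.6 / (2 · 8e+07) J ≈ -1.223e+15 J = -1.223 PJ.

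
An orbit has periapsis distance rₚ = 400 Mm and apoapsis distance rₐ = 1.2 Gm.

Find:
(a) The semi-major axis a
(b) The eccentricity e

Convert to SI: rₚ = 400 Mm = 4e+08 m; rₐ = 1.2 Gm = 1.2e+09 m.
(a) a = (rₚ + rₐ) / 2 = (4e+08 + 1.2e+09) / 2 ≈ 8e+08 m = 800 Mm.
(b) e = (rₐ − rₚ) / (rₐ + rₚ) = (1.2e+09 − 4e+08) / (1.2e+09 + 4e+08) ≈ 0.5.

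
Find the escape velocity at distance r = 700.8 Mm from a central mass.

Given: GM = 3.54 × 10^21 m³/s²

Convert to SI: r = 700.8 Mm = 7.008e+08 m.
Escape velocity comes from setting total energy to zero: ½v² − GM/r = 0 ⇒ v_esc = √(2GM / r).
v_esc = √(2 · 3.54e+21 / 7.008e+08) m/s ≈ 3.178e+06 m/s = 3178 km/s.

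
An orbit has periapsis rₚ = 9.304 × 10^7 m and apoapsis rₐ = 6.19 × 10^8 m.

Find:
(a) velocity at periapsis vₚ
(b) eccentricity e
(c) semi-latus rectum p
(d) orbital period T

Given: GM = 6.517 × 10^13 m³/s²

(a) With a = (rₚ + rₐ)/2 = 3.5602e+08 m, vₚ = √(GM (2/rₚ − 1/a)) = √(6.517e+13 · (2/9.304e+07 − 1/3.5602e+08)) m/s ≈ 1104 m/s
(b) e = (rₐ − rₚ)/(rₐ + rₚ) = (6.19e+08 − 9.304e+07)/(6.19e+08 + 9.304e+07) ≈ 0.7387
(c) From a = (rₚ + rₐ)/2 = 3.5602e+08 m and e = (rₐ − rₚ)/(rₐ + rₚ) = 0.738666, p = a(1 − e²) = 3.5602e+08 · (1 − (0.738666)²) ≈ 1.618e+08 m
(d) With a = (rₚ + rₐ)/2 = 3.5602e+08 m, T = 2π √(a³/GM) = 2π √((3.5602e+08)³/6.517e+13) s ≈ 5.228e+06 s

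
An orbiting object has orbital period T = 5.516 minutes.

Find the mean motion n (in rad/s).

Convert to SI: T = 5.516 minutes = 330.96 s.
n = 2π / T.
n = 2π / 330.96 s ≈ 0.01898 rad/s.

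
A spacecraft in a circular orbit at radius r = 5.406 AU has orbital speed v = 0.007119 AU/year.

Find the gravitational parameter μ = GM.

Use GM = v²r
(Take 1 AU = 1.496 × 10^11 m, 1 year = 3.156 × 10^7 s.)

Convert to SI: r = 5.406 AU = 8.08738e+11 m; v = 0.007119 AU/year = 33.7453 m/s.
For a circular orbit v² = GM/r, so GM = v² · r.
GM = (33.7453)² · 8.08738e+11 m³/s² ≈ 9.209e+14 m³/s² = 9.209 × 10^14 m³/s².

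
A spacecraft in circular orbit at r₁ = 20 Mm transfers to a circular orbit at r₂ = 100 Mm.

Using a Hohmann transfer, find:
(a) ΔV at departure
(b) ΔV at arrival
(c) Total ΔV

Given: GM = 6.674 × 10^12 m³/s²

Convert to SI: r₁ = 20 Mm = 2e+07 m; r₂ = 100 Mm = 1e+08 m.
Transfer semi-major axis: a_t = (r₁ + r₂)/2 = (2e+07 + 1e+08)/2 = 6e+07 m.
Circular speeds: v₁ = √(GM/r₁) = 577.668 m/s, v₂ = √(GM/r₂) = 258.341 m/s.
Transfer speeds (vis-viva v² = GM(2/r − 1/a_t)): v₁ᵗ = 745.766 m/s, v₂ᵗ = 149.153 m/s.
(a) ΔV₁ = |v₁ᵗ − v₁| ≈ 168.1 m/s = 168.1 m/s.
(b) ΔV₂ = |v₂ − v₂ᵗ| ≈ 109.2 m/s = 109.2 m/s.
(c) ΔV_total = ΔV₁ + ΔV₂ ≈ 277.3 m/s = 277.3 m/s.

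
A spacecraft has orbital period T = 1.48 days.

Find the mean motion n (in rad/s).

Convert to SI: T = 1.48 days = 127872 s.
n = 2π / T.
n = 2π / 127872 s ≈ 4.914e-05 rad/s.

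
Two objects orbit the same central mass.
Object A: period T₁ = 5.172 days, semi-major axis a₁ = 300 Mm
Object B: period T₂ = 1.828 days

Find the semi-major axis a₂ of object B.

Convert to SI: T₁ = 5.172 days = 446861 s; a₁ = 300 Mm = 3e+08 m; T₂ = 1.828 days = 157939 s.
Kepler's third law: (T₁/T₂)² = (a₁/a₂)³ ⇒ a₂ = a₁ · (T₂/T₁)^(2/3).
T₂/T₁ = 157939 / 446861 = 0.353442.
a₂ = 3e+08 · (0.353442)^(2/3) m ≈ 1.5e+08 m = 150 Mm.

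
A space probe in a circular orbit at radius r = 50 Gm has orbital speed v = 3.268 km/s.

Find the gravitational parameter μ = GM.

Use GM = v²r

Convert to SI: r = 50 Gm = 5e+10 m; v = 3.268 km/s = 3268 m/s.
For a circular orbit v² = GM/r, so GM = v² · r.
GM = (3268)² · 5e+10 m³/s² ≈ 5.34e+17 m³/s² = 5.34 × 10^17 m³/s².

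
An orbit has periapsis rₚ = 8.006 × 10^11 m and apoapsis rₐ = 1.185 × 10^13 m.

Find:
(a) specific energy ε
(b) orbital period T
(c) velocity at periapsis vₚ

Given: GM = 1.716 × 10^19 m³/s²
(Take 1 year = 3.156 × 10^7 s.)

(a) With a = (rₚ + rₐ)/2 = 6.3253e+12 m, ε = −GM/(2a) = −1.716e+19/(2 · 6.3253e+12) J/kg ≈ -1.356e+06 J/kg
(b) With a = (rₚ + rₐ)/2 = 6.3253e+12 m, T = 2π √(a³/GM) = 2π √((6.3253e+12)³/1.716e+19) s ≈ 2.413e+10 s
(c) With a = (rₚ + rₐ)/2 = 6.3253e+12 m, vₚ = √(GM (2/rₚ − 1/a)) = √(1.716e+19 · (2/8.006e+11 − 1/6.3253e+12)) m/s ≈ 6337 m/s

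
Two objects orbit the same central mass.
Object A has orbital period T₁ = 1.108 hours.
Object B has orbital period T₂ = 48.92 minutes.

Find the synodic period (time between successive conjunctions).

Convert to SI: T₁ = 1.108 hours = 3988.8 s; T₂ = 48.92 minutes = 2935.2 s.
T_syn = |T₁ · T₂ / (T₁ − T₂)|.
T_syn = |3988.8 · 2935.2 / (3988.8 − 2935.2)| s ≈ 1.111e+04 s = 3.087 hours.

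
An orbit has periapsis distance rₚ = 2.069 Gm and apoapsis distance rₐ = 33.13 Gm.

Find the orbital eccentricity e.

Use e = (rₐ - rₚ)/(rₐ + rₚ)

Convert to SI: rₚ = 2.069 Gm = 2.069e+09 m; rₐ = 33.13 Gm = 3.313e+10 m.
e = (rₐ − rₚ) / (rₐ + rₚ).
e = (3.313e+10 − 2.069e+09) / (3.313e+10 + 2.069e+09) = 3.1061e+10 / 3.5199e+10 ≈ 0.8824.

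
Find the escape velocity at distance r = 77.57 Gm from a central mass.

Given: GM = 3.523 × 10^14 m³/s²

Convert to SI: r = 77.57 Gm = 7.757e+10 m.
Escape velocity comes from setting total energy to zero: ½v² − GM/r = 0 ⇒ v_esc = √(2GM / r).
v_esc = √(2 · 3.523e+14 / 7.757e+10) m/s ≈ 95.31 m/s = 95.31 m/s.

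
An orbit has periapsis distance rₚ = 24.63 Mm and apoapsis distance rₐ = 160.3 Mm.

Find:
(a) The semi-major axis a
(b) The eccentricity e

Convert to SI: rₚ = 24.63 Mm = 2.463e+07 m; rₐ = 160.3 Mm = 1.603e+08 m.
(a) a = (rₚ + rₐ) / 2 = (2.463e+07 + 1.603e+08) / 2 ≈ 9.246e+07 m = 92.47 Mm.
(b) e = (rₐ − rₚ) / (rₐ + rₚ) = (1.603e+08 − 2.463e+07) / (1.603e+08 + 2.463e+07) ≈ 0.7336.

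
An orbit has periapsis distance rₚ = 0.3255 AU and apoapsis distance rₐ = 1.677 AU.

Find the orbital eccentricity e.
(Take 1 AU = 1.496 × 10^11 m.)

Convert to SI: rₚ = 0.3255 AU = 4.86948e+10 m; rₐ = 1.677 AU = 2.50879e+11 m.
e = (rₐ − rₚ) / (rₐ + rₚ).
e = (2.50879e+11 − 4.86948e+10) / (2.50879e+11 + 4.86948e+10) = 2.02184e+11 / 2.99574e+11 ≈ 0.6749.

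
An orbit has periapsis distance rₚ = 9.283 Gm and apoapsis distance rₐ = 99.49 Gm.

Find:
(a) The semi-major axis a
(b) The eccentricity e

Convert to SI: rₚ = 9.283 Gm = 9.283e+09 m; rₐ = 99.49 Gm = 9.949e+10 m.
(a) a = (rₚ + rₐ) / 2 = (9.283e+09 + 9.949e+10) / 2 ≈ 5.439e+10 m = 54.39 Gm.
(b) e = (rₐ − rₚ) / (rₐ + rₚ) = (9.949e+10 − 9.283e+09) / (9.949e+10 + 9.283e+09) ≈ 0.8293.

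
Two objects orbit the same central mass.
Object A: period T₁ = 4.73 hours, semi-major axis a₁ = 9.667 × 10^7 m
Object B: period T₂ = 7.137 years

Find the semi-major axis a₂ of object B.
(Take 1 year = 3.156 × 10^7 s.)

Convert to SI: T₁ = 4.73 hours = 17028 s; T₂ = 7.137 years = 2.25244e+08 s.
Kepler's third law: (T₁/T₂)² = (a₁/a₂)³ ⇒ a₂ = a₁ · (T₂/T₁)^(2/3).
T₂/T₁ = 2.25244e+08 / 17028 = 13227.8.
a₂ = 9.667e+07 · (13227.8)^(2/3) m ≈ 5.407e+10 m = 5.407 × 10^10 m.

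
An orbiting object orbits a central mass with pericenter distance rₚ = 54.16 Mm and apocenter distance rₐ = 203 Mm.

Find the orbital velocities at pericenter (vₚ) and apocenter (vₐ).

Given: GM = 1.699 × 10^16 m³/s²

Convert to SI: rₚ = 54.16 Mm = 5.416e+07 m; rₐ = 203 Mm = 2.03e+08 m.
Use the vis-viva equation v² = GM(2/r − 1/a) with a = (rₚ + rₐ)/2 = (5.416e+07 + 2.03e+08)/2 = 1.2858e+08 m.
vₚ = √(GM · (2/rₚ − 1/a)) = √(1.699e+16 · (2/5.416e+07 − 1/1.2858e+08)) m/s ≈ 2.225e+04 m/s = 22.25 km/s.
vₐ = √(GM · (2/rₐ − 1/a)) = √(1.699e+16 · (2/2.03e+08 − 1/1.2858e+08)) m/s ≈ 5937 m/s = 5.937 km/s.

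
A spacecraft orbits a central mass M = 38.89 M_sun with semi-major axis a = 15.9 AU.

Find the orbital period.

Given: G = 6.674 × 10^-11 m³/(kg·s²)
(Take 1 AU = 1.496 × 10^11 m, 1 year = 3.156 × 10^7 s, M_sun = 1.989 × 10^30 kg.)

Convert to SI: a = 15.9 AU = 2.37864e+12 m; M = 38.89 M_sun = 7.73522e+31 kg.
GM = G · M = 6.674e-11 · 7.73522e+31 = 5.16249e+21 m³/s².
Kepler's third law: T = 2π √(a³ / GM).
Substituting a = 2.37864e+12 m and GM = 5.16249e+21 m³/s²:
T = 2π √((2.37864e+12)³ / 5.16249e+21) s
T ≈ 3.208e+08 s = 10.16 years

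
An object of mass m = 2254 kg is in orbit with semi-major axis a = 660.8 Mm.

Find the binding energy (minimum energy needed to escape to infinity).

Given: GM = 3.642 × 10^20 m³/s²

Convert to SI: a = 660.8 Mm = 6.608e+08 m.
Total orbital energy is E = −GMm/(2a); binding energy is E_bind = −E = GMm/(2a).
E_bind = 3.642e+20 · 2254 / (2 · 6.608e+08) J ≈ 6.211e+14 J = 621.1 TJ.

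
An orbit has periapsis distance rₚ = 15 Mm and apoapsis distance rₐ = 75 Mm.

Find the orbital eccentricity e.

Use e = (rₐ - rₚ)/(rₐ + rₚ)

Convert to SI: rₚ = 15 Mm = 1.5e+07 m; rₐ = 75 Mm = 7.5e+07 m.
e = (rₐ − rₚ) / (rₐ + rₚ).
e = (7.5e+07 − 1.5e+07) / (7.5e+07 + 1.5e+07) = 6e+07 / 9e+07 ≈ 0.6667.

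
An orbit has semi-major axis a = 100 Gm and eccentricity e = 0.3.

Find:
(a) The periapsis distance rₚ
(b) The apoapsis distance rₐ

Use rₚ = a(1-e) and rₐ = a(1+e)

Convert to SI: a = 100 Gm = 1e+11 m.
(a) rₚ = a(1 − e) = 1e+11 · (1 − 0.3) = 1e+11 · 0.7 ≈ 7e+10 m = 70 Gm.
(b) rₐ = a(1 + e) = 1e+11 · (1 + 0.3) = 1e+11 · 1.3 ≈ 1.3e+11 m = 130 Gm.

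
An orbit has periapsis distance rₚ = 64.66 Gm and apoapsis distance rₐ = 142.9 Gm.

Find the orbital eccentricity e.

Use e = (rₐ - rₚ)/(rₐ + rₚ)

Convert to SI: rₚ = 64.66 Gm = 6.466e+10 m; rₐ = 142.9 Gm = 1.429e+11 m.
e = (rₐ − rₚ) / (rₐ + rₚ).
e = (1.429e+11 − 6.466e+10) / (1.429e+11 + 6.466e+10) = 7.824e+10 / 2.0756e+11 ≈ 0.377.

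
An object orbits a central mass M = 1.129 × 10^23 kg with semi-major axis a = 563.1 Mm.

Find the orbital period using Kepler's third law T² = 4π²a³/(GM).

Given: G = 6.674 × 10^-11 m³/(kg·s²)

Convert to SI: a = 563.1 Mm = 5.631e+08 m.
GM = G · M = 6.674e-11 · 1.129e+23 = 7.53495e+12 m³/s².
Kepler's third law: T = 2π √(a³ / GM).
Substituting a = 5.631e+08 m and GM = 7.53495e+12 m³/s²:
T = 2π √((5.631e+08)³ / 7.53495e+12) s
T ≈ 3.059e+07 s = 354 days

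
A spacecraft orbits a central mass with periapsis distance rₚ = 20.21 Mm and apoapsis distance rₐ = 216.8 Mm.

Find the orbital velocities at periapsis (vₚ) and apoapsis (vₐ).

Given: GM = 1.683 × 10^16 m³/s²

Convert to SI: rₚ = 20.21 Mm = 2.021e+07 m; rₐ = 216.8 Mm = 2.168e+08 m.
Use the vis-viva equation v² = GM(2/r − 1/a) with a = (rₚ + rₐ)/2 = (2.021e+07 + 2.168e+08)/2 = 1.18505e+08 m.
vₚ = √(GM · (2/rₚ − 1/a)) = √(1.683e+16 · (2/2.021e+07 − 1/1.18505e+08)) m/s ≈ 3.903e+04 m/s = 39.03 km/s.
vₐ = √(GM · (2/rₐ − 1/a)) = √(1.683e+16 · (2/2.168e+08 − 1/1.18505e+08)) m/s ≈ 3639 m/s = 3.639 km/s.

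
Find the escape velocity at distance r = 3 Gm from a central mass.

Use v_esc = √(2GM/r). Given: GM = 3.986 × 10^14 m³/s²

Convert to SI: r = 3 Gm = 3e+09 m.
Escape velocity comes from setting total energy to zero: ½v² − GM/r = 0 ⇒ v_esc = √(2GM / r).
v_esc = √(2 · 3.986e+14 / 3e+09) m/s ≈ 515.5 m/s = 515.5 m/s.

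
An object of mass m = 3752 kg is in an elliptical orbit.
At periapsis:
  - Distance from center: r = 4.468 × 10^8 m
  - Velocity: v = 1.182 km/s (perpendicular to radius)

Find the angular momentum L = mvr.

Convert to SI: v = 1.182 km/s = 1182 m/s.
Since v is perpendicular to r, L = m · v · r.
L = 3752 · 1182 · 4.468e+08 kg·m²/s ≈ 1.981e+15 kg·m²/s.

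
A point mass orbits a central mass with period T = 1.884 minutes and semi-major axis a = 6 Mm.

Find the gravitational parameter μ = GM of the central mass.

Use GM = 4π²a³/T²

Convert to SI: T = 1.884 minutes = 113.04 s; a = 6 Mm = 6e+06 m.
GM = 4π² · a³ / T².
GM = 4π² · (6e+06)³ / (113.04)² m³/s² ≈ 6.673e+17 m³/s² = 6.673 × 10^17 m³/s².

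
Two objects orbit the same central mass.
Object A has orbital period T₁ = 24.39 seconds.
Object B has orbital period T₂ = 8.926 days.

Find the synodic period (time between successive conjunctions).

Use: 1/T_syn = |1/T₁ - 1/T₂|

Convert to SI: T₂ = 8.926 days = 771206 s.
T_syn = |T₁ · T₂ / (T₁ − T₂)|.
T_syn = |24.39 · 771206 / (24.39 − 771206)| s ≈ 24.39 s = 24.39 seconds.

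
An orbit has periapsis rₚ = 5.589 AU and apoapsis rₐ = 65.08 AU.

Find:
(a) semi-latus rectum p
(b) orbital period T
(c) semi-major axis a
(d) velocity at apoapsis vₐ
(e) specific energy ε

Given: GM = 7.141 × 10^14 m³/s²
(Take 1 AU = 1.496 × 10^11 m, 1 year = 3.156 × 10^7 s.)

Convert to SI: rₚ = 5.589 AU = 8.36114e+11 m; rₐ = 65.08 AU = 9.73597e+12 m.
(a) From a = (rₚ + rₐ)/2 = 5.28604e+12 m and e = (rₐ − rₚ)/(rₐ + rₚ) = 0.841826, p = a(1 − e²) = 5.28604e+12 · (1 − (0.841826)²) ≈ 1.54e+12 m
(b) With a = (rₚ + rₐ)/2 = 5.28604e+12 m, T = 2π √(a³/GM) = 2π √((5.28604e+12)³/7.141e+14) s ≈ 2.858e+12 s
(c) a = (rₚ + rₐ)/2 = (8.36114e+11 + 9.73597e+12)/2 ≈ 5.286e+12 m
(d) With a = (rₚ + rₐ)/2 = 5.28604e+12 m, vₐ = √(GM (2/rₐ − 1/a)) = √(7.141e+14 · (2/9.73597e+12 − 1/5.28604e+12)) m/s ≈ 3.406 m/s
(e) With a = (rₚ + rₐ)/2 = 5.28604e+12 m, ε = −GM/(2a) = −7.141e+14/(2 · 5.28604e+12) J/kg ≈ -67.55 J/kg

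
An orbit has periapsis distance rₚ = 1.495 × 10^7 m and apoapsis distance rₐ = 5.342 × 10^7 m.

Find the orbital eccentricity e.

e = (rₐ − rₚ) / (rₐ + rₚ).
e = (5.342e+07 − 1.495e+07) / (5.342e+07 + 1.495e+07) = 3.847e+07 / 6.837e+07 ≈ 0.5627.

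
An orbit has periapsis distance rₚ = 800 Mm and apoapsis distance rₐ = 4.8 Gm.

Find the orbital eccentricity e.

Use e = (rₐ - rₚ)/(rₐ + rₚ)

Convert to SI: rₚ = 800 Mm = 8e+08 m; rₐ = 4.8 Gm = 4.8e+09 m.
e = (rₐ − rₚ) / (rₐ + rₚ).
e = (4.8e+09 − 8e+08) / (4.8e+09 + 8e+08) = 4e+09 / 5.6e+09 ≈ 0.7143.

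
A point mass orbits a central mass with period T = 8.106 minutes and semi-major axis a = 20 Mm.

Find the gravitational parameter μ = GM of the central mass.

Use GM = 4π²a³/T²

Convert to SI: T = 8.106 minutes = 486.36 s; a = 20 Mm = 2e+07 m.
GM = 4π² · a³ / T².
GM = 4π² · (2e+07)³ / (486.36)² m³/s² ≈ 1.335e+18 m³/s² = 1.335 × 10^18 m³/s².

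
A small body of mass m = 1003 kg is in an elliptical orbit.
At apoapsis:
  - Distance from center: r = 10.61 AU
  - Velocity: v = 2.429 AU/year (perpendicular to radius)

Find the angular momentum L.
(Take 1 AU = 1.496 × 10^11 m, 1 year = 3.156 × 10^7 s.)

Convert to SI: r = 10.61 AU = 1.58726e+12 m; v = 2.429 AU/year = 11513.9 m/s.
Since v is perpendicular to r, L = m · v · r.
L = 1003 · 11513.9 · 1.58726e+12 kg·m²/s ≈ 1.833e+19 kg·m²/s.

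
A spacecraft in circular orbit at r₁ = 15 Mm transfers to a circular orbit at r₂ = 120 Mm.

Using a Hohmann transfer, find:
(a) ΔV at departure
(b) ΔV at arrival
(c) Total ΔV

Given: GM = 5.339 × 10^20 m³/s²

Convert to SI: r₁ = 15 Mm = 1.5e+07 m; r₂ = 120 Mm = 1.2e+08 m.
Transfer semi-major axis: a_t = (r₁ + r₂)/2 = (1.5e+07 + 1.2e+08)/2 = 6.75e+07 m.
Circular speeds: v₁ = √(GM/r₁) = 5.96601e+06 m/s, v₂ = √(GM/r₂) = 2.1093e+06 m/s.
Transfer speeds (vis-viva v² = GM(2/r − 1/a_t)): v₁ᵗ = 7.95469e+06 m/s, v₂ᵗ = 994336 m/s.
(a) ΔV₁ = |v₁ᵗ − v₁| ≈ 1.989e+06 m/s = 1989 km/s.
(b) ΔV₂ = |v₂ − v₂ᵗ| ≈ 1.115e+06 m/s = 1115 km/s.
(c) ΔV_total = ΔV₁ + ΔV₂ ≈ 3.104e+06 m/s = 3104 km/s.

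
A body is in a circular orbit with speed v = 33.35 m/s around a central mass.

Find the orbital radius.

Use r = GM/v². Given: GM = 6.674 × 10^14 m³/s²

For a circular orbit, v² = GM / r, so r = GM / v².
r = 6.674e+14 / (33.35)² m ≈ 6.001e+11 m = 600.1 Gm.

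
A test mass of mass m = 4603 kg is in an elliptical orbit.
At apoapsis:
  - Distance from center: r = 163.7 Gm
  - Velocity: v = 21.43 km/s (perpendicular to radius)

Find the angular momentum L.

Convert to SI: r = 163.7 Gm = 1.637e+11 m; v = 21.43 km/s = 21430 m/s.
Since v is perpendicular to r, L = m · v · r.
L = 4603 · 21430 · 1.637e+11 kg·m²/s ≈ 1.615e+19 kg·m²/s.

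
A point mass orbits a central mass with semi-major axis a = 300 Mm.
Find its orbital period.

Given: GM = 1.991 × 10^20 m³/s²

Convert to SI: a = 300 Mm = 3e+08 m.
Kepler's third law: T = 2π √(a³ / GM).
Substituting a = 3e+08 m and GM = 1.991e+20 m³/s²:
T = 2π √((3e+08)³ / 1.991e+20) s
T ≈ 2314 s = 38.56 minutes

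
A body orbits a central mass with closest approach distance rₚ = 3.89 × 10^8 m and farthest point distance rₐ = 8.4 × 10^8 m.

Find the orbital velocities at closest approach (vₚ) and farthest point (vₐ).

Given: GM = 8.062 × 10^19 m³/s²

Use the vis-viva equation v² = GM(2/r − 1/a) with a = (rₚ + rₐ)/2 = (3.89e+08 + 8.4e+08)/2 = 6.145e+08 m.
vₚ = √(GM · (2/rₚ − 1/a)) = √(8.062e+19 · (2/3.89e+08 − 1/6.145e+08)) m/s ≈ 5.323e+05 m/s = 532.3 km/s.
vₐ = √(GM · (2/rₐ − 1/a)) = √(8.062e+19 · (2/8.4e+08 − 1/6.145e+08)) m/s ≈ 2.465e+05 m/s = 246.5 km/s.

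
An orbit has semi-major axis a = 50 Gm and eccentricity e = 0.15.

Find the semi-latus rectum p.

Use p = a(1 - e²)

Convert to SI: a = 50 Gm = 5e+10 m.
p = a (1 − e²).
p = 5e+10 · (1 − (0.15)²) = 5e+10 · 0.9775 ≈ 4.888e+10 m = 48.88 Gm.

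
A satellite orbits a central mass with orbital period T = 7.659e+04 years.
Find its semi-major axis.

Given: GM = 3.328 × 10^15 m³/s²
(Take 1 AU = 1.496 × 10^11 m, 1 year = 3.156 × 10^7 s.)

Convert to SI: T = 7.659e+04 years = 2.41718e+12 s.
Invert Kepler's third law: a = (GM · T² / (4π²))^(1/3).
Substituting T = 2.41718e+12 s and GM = 3.328e+15 m³/s²:
a = (3.328e+15 · (2.41718e+12)² / (4π²))^(1/3) m
a ≈ 7.897e+12 m = 52.79 AU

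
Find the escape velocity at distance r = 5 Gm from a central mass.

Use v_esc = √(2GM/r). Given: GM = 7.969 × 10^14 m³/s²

Convert to SI: r = 5 Gm = 5e+09 m.
Escape velocity comes from setting total energy to zero: ½v² − GM/r = 0 ⇒ v_esc = √(2GM / r).
v_esc = √(2 · 7.969e+14 / 5e+09) m/s ≈ 564.6 m/s = 564.6 m/s.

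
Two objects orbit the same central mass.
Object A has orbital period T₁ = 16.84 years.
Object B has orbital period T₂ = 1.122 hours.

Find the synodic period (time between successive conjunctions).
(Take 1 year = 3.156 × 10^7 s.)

Convert to SI: T₁ = 16.84 years = 5.3147e+08 s; T₂ = 1.122 hours = 4039.2 s.
T_syn = |T₁ · T₂ / (T₁ − T₂)|.
T_syn = |5.3147e+08 · 4039.2 / (5.3147e+08 − 4039.2)| s ≈ 4039 s = 1.122 hours.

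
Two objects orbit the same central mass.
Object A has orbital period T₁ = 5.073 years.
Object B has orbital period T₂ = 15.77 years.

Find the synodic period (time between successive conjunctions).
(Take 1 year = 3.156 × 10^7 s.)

Convert to SI: T₁ = 5.073 years = 1.60104e+08 s; T₂ = 15.77 years = 4.97701e+08 s.
T_syn = |T₁ · T₂ / (T₁ − T₂)|.
T_syn = |1.60104e+08 · 4.97701e+08 / (1.60104e+08 − 4.97701e+08)| s ≈ 2.36e+08 s = 7.479 years.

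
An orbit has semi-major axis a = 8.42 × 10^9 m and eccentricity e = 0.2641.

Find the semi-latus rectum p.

p = a (1 − e²).
p = 8.42e+09 · (1 − (0.2641)²) = 8.42e+09 · 0.930251 ≈ 7.833e+09 m = 7.833 × 10^9 m.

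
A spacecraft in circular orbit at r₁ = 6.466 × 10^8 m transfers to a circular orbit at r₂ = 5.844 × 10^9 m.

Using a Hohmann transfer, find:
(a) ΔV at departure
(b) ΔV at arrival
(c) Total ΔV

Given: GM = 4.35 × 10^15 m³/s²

Transfer semi-major axis: a_t = (r₁ + r₂)/2 = (6.466e+08 + 5.844e+09)/2 = 3.2453e+09 m.
Circular speeds: v₁ = √(GM/r₁) = 2593.74 m/s, v₂ = √(GM/r₂) = 862.759 m/s.
Transfer speeds (vis-viva v² = GM(2/r − 1/a_t)): v₁ᵗ = 3480.6 m/s, v₂ᵗ = 385.106 m/s.
(a) ΔV₁ = |v₁ᵗ − v₁| ≈ 886.9 m/s = 886.9 m/s.
(b) ΔV₂ = |v₂ − v₂ᵗ| ≈ 477.7 m/s = 477.7 m/s.
(c) ΔV_total = ΔV₁ + ΔV₂ ≈ 1365 m/s = 1.365 km/s.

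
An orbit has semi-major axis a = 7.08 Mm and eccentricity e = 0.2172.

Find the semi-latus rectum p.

Convert to SI: a = 7.08 Mm = 7.08e+06 m.
p = a (1 − e²).
p = 7.08e+06 · (1 − (0.2172)²) = 7.08e+06 · 0.952824 ≈ 6.746e+06 m = 6.746 Mm.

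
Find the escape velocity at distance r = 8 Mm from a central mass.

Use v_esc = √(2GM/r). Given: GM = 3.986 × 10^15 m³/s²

Convert to SI: r = 8 Mm = 8e+06 m.
Escape velocity comes from setting total energy to zero: ½v² − GM/r = 0 ⇒ v_esc = √(2GM / r).
v_esc = √(2 · 3.986e+15 / 8e+06) m/s ≈ 3.157e+04 m/s = 31.57 km/s.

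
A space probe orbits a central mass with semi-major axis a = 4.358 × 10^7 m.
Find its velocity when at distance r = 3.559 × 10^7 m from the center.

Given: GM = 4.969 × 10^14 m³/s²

Vis-viva: v = √(GM · (2/r − 1/a)).
2/r − 1/a = 2/3.559e+07 − 1/4.358e+07 = 3.32493e-08 m⁻¹.
v = √(4.969e+14 · 3.32493e-08) m/s ≈ 4065 m/s = 4.065 km/s.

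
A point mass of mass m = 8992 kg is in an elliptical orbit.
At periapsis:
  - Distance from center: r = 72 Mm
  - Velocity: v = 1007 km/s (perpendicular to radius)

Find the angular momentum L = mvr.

Convert to SI: r = 72 Mm = 7.2e+07 m; v = 1007 km/s = 1.007e+06 m/s.
Since v is perpendicular to r, L = m · v · r.
L = 8992 · 1.007e+06 · 7.2e+07 kg·m²/s ≈ 6.52e+17 kg·m²/s.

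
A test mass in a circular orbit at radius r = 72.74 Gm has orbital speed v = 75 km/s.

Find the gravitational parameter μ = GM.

Convert to SI: r = 72.74 Gm = 7.274e+10 m; v = 75 km/s = 75000 m/s.
For a circular orbit v² = GM/r, so GM = v² · r.
GM = (75000)² · 7.274e+10 m³/s² ≈ 4.092e+20 m³/s² = 4.092 × 10^20 m³/s².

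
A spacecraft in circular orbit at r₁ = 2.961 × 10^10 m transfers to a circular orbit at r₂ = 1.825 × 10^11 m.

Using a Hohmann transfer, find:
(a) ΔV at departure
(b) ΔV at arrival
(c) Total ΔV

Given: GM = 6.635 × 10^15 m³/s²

Transfer semi-major axis: a_t = (r₁ + r₂)/2 = (2.961e+10 + 1.825e+11)/2 = 1.06055e+11 m.
Circular speeds: v₁ = √(GM/r₁) = 473.371 m/s, v₂ = √(GM/r₂) = 190.673 m/s.
Transfer speeds (vis-viva v² = GM(2/r − 1/a_t)): v₁ᵗ = 620.965 m/s, v₂ᵗ = 100.749 m/s.
(a) ΔV₁ = |v₁ᵗ − v₁| ≈ 147.6 m/s = 147.6 m/s.
(b) ΔV₂ = |v₂ − v₂ᵗ| ≈ 89.92 m/s = 89.92 m/s.
(c) ΔV_total = ΔV₁ + ΔV₂ ≈ 237.5 m/s = 237.5 m/s.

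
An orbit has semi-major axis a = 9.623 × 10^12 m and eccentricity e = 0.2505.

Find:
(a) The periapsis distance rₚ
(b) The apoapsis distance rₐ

(a) rₚ = a(1 − e) = 9.623e+12 · (1 − 0.2505) = 9.623e+12 · 0.7495 ≈ 7.212e+12 m = 7.212 × 10^12 m.
(b) rₐ = a(1 + e) = 9.623e+12 · (1 + 0.2505) = 9.623e+12 · 1.2505 ≈ 1.203e+13 m = 1.203 × 10^13 m.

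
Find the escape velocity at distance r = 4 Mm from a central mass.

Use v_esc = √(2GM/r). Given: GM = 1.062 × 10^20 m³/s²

Convert to SI: r = 4 Mm = 4e+06 m.
Escape velocity comes from setting total energy to zero: ½v² − GM/r = 0 ⇒ v_esc = √(2GM / r).
v_esc = √(2 · 1.062e+20 / 4e+06) m/s ≈ 7.287e+06 m/s = 7287 km/s.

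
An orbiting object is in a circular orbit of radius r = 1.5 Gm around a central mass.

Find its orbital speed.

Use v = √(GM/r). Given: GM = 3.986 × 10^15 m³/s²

Convert to SI: r = 1.5 Gm = 1.5e+09 m.
For a circular orbit, gravity supplies the centripetal force, so v = √(GM / r).
v = √(3.986e+15 / 1.5e+09) m/s ≈ 1630 m/s = 1.63 km/s.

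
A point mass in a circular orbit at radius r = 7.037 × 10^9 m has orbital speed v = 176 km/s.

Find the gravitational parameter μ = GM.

Convert to SI: v = 176 km/s = 176000 m/s.
For a circular orbit v² = GM/r, so GM = v² · r.
GM = (176000)² · 7.037e+09 m³/s² ≈ 2.18e+20 m³/s² = 2.18 × 10^20 m³/s².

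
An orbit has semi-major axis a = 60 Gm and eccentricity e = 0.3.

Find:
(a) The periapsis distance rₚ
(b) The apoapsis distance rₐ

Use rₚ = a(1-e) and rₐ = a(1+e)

Convert to SI: a = 60 Gm = 6e+10 m.
(a) rₚ = a(1 − e) = 6e+10 · (1 − 0.3) = 6e+10 · 0.7 ≈ 4.2e+10 m = 42 Gm.
(b) rₐ = a(1 + e) = 6e+10 · (1 + 0.3) = 6e+10 · 1.3 ≈ 7.8e+10 m = 78 Gm.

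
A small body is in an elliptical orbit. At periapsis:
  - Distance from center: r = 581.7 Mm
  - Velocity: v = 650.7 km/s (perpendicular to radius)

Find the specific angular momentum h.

Convert to SI: r = 581.7 Mm = 5.817e+08 m; v = 650.7 km/s = 650700 m/s.
With v perpendicular to r, h = r · v.
h = 5.817e+08 · 650700 m²/s ≈ 3.785e+14 m²/s.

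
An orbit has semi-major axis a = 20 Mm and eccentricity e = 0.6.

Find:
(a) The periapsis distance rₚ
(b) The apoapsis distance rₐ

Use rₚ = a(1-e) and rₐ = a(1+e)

Convert to SI: a = 20 Mm = 2e+07 m.
(a) rₚ = a(1 − e) = 2e+07 · (1 − 0.6) = 2e+07 · 0.4 ≈ 8e+06 m = 8 Mm.
(b) rₐ = a(1 + e) = 2e+07 · (1 + 0.6) = 2e+07 · 1.6 ≈ 3.2e+07 m = 32 Mm.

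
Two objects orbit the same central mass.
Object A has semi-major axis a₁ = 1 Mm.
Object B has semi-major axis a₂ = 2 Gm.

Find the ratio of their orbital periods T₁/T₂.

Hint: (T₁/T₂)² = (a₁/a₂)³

Convert to SI: a₁ = 1 Mm = 1e+06 m; a₂ = 2 Gm = 2e+09 m.
From Kepler's third law, (T₁/T₂)² = (a₁/a₂)³, so T₁/T₂ = (a₁/a₂)^(3/2).
a₁/a₂ = 1e+06 / 2e+09 = 0.0005.
T₁/T₂ = (0.0005)^(3/2) ≈ 1.118e-05.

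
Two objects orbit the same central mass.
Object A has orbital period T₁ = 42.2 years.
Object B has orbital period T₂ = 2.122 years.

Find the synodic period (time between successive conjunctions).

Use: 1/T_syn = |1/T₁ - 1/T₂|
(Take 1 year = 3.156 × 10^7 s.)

Convert to SI: T₁ = 42.2 years = 1.33183e+09 s; T₂ = 2.122 years = 6.69703e+07 s.
T_syn = |T₁ · T₂ / (T₁ − T₂)|.
T_syn = |1.33183e+09 · 6.69703e+07 / (1.33183e+09 − 6.69703e+07)| s ≈ 7.052e+07 s = 2.234 years.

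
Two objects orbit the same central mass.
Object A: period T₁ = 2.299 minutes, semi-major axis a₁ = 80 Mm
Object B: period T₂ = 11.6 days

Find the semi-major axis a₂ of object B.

Convert to SI: T₁ = 2.299 minutes = 137.94 s; a₁ = 80 Mm = 8e+07 m; T₂ = 11.6 days = 1.00224e+06 s.
Kepler's third law: (T₁/T₂)² = (a₁/a₂)³ ⇒ a₂ = a₁ · (T₂/T₁)^(2/3).
T₂/T₁ = 1.00224e+06 / 137.94 = 7265.77.
a₂ = 8e+07 · (7265.77)^(2/3) m ≈ 3.001e+10 m = 30.01 Gm.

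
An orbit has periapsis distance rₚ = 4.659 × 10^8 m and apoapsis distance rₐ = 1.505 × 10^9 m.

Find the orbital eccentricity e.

e = (rₐ − rₚ) / (rₐ + rₚ).
e = (1.505e+09 − 4.659e+08) / (1.505e+09 + 4.659e+08) = 1.0391e+09 / 1.9709e+09 ≈ 0.5272.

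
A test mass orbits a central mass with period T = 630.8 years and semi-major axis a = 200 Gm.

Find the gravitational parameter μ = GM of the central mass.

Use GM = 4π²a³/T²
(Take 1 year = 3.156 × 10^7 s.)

Convert to SI: T = 630.8 years = 1.9908e+10 s; a = 200 Gm = 2e+11 m.
GM = 4π² · a³ / T².
GM = 4π² · (2e+11)³ / (1.9908e+10)² m³/s² ≈ 7.969e+14 m³/s² = 7.969 × 10^14 m³/s².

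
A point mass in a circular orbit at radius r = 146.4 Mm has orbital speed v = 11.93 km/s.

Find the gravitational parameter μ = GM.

Convert to SI: r = 146.4 Mm = 1.464e+08 m; v = 11.93 km/s = 11930 m/s.
For a circular orbit v² = GM/r, so GM = v² · r.
GM = (11930)² · 1.464e+08 m³/s² ≈ 2.084e+16 m³/s² = 2.084 × 10^16 m³/s².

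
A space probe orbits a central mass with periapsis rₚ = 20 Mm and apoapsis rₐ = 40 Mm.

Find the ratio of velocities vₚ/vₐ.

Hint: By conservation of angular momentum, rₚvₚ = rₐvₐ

Convert to SI: rₚ = 20 Mm = 2e+07 m; rₐ = 40 Mm = 4e+07 m.
Conservation of angular momentum gives rₚvₚ = rₐvₐ, so vₚ/vₐ = rₐ/rₚ.
vₚ/vₐ = 4e+07 / 2e+07 ≈ 2.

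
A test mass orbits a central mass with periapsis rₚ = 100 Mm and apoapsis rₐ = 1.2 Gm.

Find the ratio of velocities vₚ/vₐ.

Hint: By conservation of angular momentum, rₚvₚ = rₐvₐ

Convert to SI: rₚ = 100 Mm = 1e+08 m; rₐ = 1.2 Gm = 1.2e+09 m.
Conservation of angular momentum gives rₚvₚ = rₐvₐ, so vₚ/vₐ = rₐ/rₚ.
vₚ/vₐ = 1.2e+09 / 1e+08 ≈ 12.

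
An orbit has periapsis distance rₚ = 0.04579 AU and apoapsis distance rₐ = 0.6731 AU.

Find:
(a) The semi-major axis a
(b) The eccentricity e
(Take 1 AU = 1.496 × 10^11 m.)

Convert to SI: rₚ = 0.04579 AU = 6.85018e+09 m; rₐ = 0.6731 AU = 1.00696e+11 m.
(a) a = (rₚ + rₐ) / 2 = (6.85018e+09 + 1.00696e+11) / 2 ≈ 5.377e+10 m = 0.3594 AU.
(b) e = (rₐ − rₚ) / (rₐ + rₚ) = (1.00696e+11 − 6.85018e+09) / (1.00696e+11 + 6.85018e+09) ≈ 0.8726.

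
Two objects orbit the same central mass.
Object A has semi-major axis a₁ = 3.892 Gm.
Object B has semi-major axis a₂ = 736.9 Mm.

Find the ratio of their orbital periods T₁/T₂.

Convert to SI: a₁ = 3.892 Gm = 3.892e+09 m; a₂ = 736.9 Mm = 7.369e+08 m.
From Kepler's third law, (T₁/T₂)² = (a₁/a₂)³, so T₁/T₂ = (a₁/a₂)^(3/2).
a₁/a₂ = 3.892e+09 / 7.369e+08 = 5.28159.
T₁/T₂ = (5.28159)^(3/2) ≈ 12.14.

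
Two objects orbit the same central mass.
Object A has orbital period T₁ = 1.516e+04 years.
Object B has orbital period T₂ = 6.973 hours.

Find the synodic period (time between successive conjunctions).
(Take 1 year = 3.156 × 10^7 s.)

Convert to SI: T₁ = 1.516e+04 years = 4.7845e+11 s; T₂ = 6.973 hours = 25102.8 s.
T_syn = |T₁ · T₂ / (T₁ − T₂)|.
T_syn = |4.7845e+11 · 25102.8 / (4.7845e+11 − 25102.8)| s ≈ 2.51e+04 s = 6.973 hours.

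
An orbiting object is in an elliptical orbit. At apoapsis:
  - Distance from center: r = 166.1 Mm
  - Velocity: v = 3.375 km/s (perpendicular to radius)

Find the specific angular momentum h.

Convert to SI: r = 166.1 Mm = 1.661e+08 m; v = 3.375 km/s = 3375 m/s.
With v perpendicular to r, h = r · v.
h = 1.661e+08 · 3375 m²/s ≈ 5.606e+11 m²/s.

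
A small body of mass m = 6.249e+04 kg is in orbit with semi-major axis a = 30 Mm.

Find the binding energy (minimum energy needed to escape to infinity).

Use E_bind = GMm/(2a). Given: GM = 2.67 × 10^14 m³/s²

Convert to SI: a = 30 Mm = 3e+07 m.
Total orbital energy is E = −GMm/(2a); binding energy is E_bind = −E = GMm/(2a).
E_bind = 2.67e+14 · 6.249e+04 / (2 · 3e+07) J ≈ 2.781e+11 J = 278.1 GJ.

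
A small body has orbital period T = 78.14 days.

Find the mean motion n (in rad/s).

Convert to SI: T = 78.14 days = 6.7513e+06 s.
n = 2π / T.
n = 2π / 6.7513e+06 s ≈ 9.307e-07 rad/s.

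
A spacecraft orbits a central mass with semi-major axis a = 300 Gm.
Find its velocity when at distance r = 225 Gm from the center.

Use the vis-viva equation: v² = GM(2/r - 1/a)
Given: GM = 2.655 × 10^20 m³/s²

Convert to SI: a = 300 Gm = 3e+11 m; r = 225 Gm = 2.25e+11 m.
Vis-viva: v = √(GM · (2/r − 1/a)).
2/r − 1/a = 2/2.25e+11 − 1/3e+11 = 5.55556e-12 m⁻¹.
v = √(2.655e+20 · 5.55556e-12) m/s ≈ 3.841e+04 m/s = 38.41 km/s.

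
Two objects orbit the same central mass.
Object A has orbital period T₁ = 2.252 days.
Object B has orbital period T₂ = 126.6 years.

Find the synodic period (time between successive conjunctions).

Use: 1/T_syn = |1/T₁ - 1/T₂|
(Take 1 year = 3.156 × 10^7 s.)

Convert to SI: T₁ = 2.252 days = 194573 s; T₂ = 126.6 years = 3.9955e+09 s.
T_syn = |T₁ · T₂ / (T₁ − T₂)|.
T_syn = |194573 · 3.9955e+09 / (194573 − 3.9955e+09)| s ≈ 1.946e+05 s = 2.252 days.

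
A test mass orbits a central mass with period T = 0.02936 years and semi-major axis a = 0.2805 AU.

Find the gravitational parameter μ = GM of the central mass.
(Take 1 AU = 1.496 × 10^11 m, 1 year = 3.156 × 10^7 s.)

Convert to SI: T = 0.02936 years = 926602 s; a = 0.2805 AU = 4.19628e+10 m.
GM = 4π² · a³ / T².
GM = 4π² · (4.19628e+10)³ / (926602)² m³/s² ≈ 3.398e+21 m³/s² = 3.398 × 10^21 m³/s².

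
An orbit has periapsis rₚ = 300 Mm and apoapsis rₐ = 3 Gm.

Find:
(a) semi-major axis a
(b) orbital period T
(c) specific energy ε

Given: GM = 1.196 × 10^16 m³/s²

Convert to SI: rₚ = 300 Mm = 3e+08 m; rₐ = 3 Gm = 3e+09 m.
(a) a = (rₚ + rₐ)/2 = (3e+08 + 3e+09)/2 ≈ 1.65e+09 m
(b) With a = (rₚ + rₐ)/2 = 1.65e+09 m, T = 2π √(a³/GM) = 2π √((1.65e+09)³/1.196e+16) s ≈ 3.851e+06 s
(c) With a = (rₚ + rₐ)/2 = 1.65e+09 m, ε = −GM/(2a) = −1.196e+16/(2 · 1.65e+09) J/kg ≈ -3.624e+06 J/kg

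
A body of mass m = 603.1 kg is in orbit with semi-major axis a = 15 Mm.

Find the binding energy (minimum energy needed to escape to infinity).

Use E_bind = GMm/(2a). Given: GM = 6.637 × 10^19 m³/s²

Convert to SI: a = 15 Mm = 1.5e+07 m.
Total orbital energy is E = −GMm/(2a); binding energy is E_bind = −E = GMm/(2a).
E_bind = 6.637e+19 · 603.1 / (2 · 1.5e+07) J ≈ 1.334e+15 J = 1.334 PJ.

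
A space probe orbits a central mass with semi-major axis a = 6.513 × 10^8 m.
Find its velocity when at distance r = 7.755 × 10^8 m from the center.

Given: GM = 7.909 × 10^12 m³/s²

Vis-viva: v = √(GM · (2/r − 1/a)).
2/r − 1/a = 2/7.755e+08 − 1/6.513e+08 = 1.04359e-09 m⁻¹.
v = √(7.909e+12 · 1.04359e-09) m/s ≈ 90.85 m/s = 90.85 m/s.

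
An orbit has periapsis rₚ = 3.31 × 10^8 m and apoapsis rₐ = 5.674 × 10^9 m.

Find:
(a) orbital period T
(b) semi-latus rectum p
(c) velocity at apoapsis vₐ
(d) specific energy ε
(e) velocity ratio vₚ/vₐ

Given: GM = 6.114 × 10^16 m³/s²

(a) With a = (rₚ + rₐ)/2 = 3.0025e+09 m, T = 2π √(a³/GM) = 2π √((3.0025e+09)³/6.114e+16) s ≈ 4.181e+06 s
(b) From a = (rₚ + rₐ)/2 = 3.0025e+09 m and e = (rₐ − rₚ)/(rₐ + rₚ) = 0.889759, p = a(1 − e²) = 3.0025e+09 · (1 − (0.889759)²) ≈ 6.255e+08 m
(c) With a = (rₚ + rₐ)/2 = 3.0025e+09 m, vₐ = √(GM (2/rₐ − 1/a)) = √(6.114e+16 · (2/5.674e+09 − 1/3.0025e+09)) m/s ≈ 1090 m/s
(d) With a = (rₚ + rₐ)/2 = 3.0025e+09 m, ε = −GM/(2a) = −6.114e+16/(2 · 3.0025e+09) J/kg ≈ -1.018e+07 J/kg
(e) Conservation of angular momentum (rₚvₚ = rₐvₐ) gives vₚ/vₐ = rₐ/rₚ = 5.674e+09/3.31e+08 ≈ 17.14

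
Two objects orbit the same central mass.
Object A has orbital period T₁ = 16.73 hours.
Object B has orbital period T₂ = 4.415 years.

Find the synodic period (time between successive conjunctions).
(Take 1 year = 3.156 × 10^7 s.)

Convert to SI: T₁ = 16.73 hours = 60228 s; T₂ = 4.415 years = 1.39337e+08 s.
T_syn = |T₁ · T₂ / (T₁ − T₂)|.
T_syn = |60228 · 1.39337e+08 / (60228 − 1.39337e+08)| s ≈ 6.025e+04 s = 16.74 hours.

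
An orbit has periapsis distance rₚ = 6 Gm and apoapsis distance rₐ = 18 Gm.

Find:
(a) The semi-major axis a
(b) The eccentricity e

Convert to SI: rₚ = 6 Gm = 6e+09 m; rₐ = 18 Gm = 1.8e+10 m.
(a) a = (rₚ + rₐ) / 2 = (6e+09 + 1.8e+10) / 2 ≈ 1.2e+10 m = 12 Gm.
(b) e = (rₐ − rₚ) / (rₐ + rₚ) = (1.8e+10 − 6e+09) / (1.8e+10 + 6e+09) ≈ 0.5.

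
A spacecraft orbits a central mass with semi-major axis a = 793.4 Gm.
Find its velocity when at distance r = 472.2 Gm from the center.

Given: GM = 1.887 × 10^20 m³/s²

Convert to SI: a = 793.4 Gm = 7.934e+11 m; r = 472.2 Gm = 4.722e+11 m.
Vis-viva: v = √(GM · (2/r − 1/a)).
2/r − 1/a = 2/4.722e+11 − 1/7.934e+11 = 2.9751e-12 m⁻¹.
v = √(1.887e+20 · 2.9751e-12) m/s ≈ 2.369e+04 m/s = 23.69 km/s.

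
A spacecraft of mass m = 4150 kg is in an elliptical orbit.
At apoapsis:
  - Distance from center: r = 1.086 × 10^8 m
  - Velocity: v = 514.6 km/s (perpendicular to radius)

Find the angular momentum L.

Convert to SI: v = 514.6 km/s = 514600 m/s.
Since v is perpendicular to r, L = m · v · r.
L = 4150 · 514600 · 1.086e+08 kg·m²/s ≈ 2.319e+17 kg·m²/s.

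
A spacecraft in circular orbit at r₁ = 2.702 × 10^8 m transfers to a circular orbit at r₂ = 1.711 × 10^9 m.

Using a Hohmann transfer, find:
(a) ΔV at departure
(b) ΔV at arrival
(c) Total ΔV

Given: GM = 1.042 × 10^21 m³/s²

Transfer semi-major axis: a_t = (r₁ + r₂)/2 = (2.702e+08 + 1.711e+09)/2 = 9.906e+08 m.
Circular speeds: v₁ = √(GM/r₁) = 1.96377e+06 m/s, v₂ = √(GM/r₂) = 780385 m/s.
Transfer speeds (vis-viva v² = GM(2/r − 1/a_t)): v₁ᵗ = 2.58088e+06 m/s, v₂ᵗ = 407570 m/s.
(a) ΔV₁ = |v₁ᵗ − v₁| ≈ 6.171e+05 m/s = 617.1 km/s.
(b) ΔV₂ = |v₂ − v₂ᵗ| ≈ 3.728e+05 m/s = 372.8 km/s.
(c) ΔV_total = ΔV₁ + ΔV₂ ≈ 9.899e+05 m/s = 989.9 km/s.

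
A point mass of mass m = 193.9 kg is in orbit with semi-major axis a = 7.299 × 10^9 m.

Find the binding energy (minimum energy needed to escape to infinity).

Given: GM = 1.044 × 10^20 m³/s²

Total orbital energy is E = −GMm/(2a); binding energy is E_bind = −E = GMm/(2a).
E_bind = 1.044e+20 · 193.9 / (2 · 7.299e+09) J ≈ 1.387e+12 J = 1.387 TJ.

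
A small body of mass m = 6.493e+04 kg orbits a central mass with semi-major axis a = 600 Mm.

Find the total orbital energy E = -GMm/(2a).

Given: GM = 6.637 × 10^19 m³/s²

Convert to SI: a = 600 Mm = 6e+08 m.
E = −GMm / (2a).
E = −6.637e+19 · 6.493e+04 / (2 · 6e+08) J ≈ -3.591e+15 J = -3.591 PJ.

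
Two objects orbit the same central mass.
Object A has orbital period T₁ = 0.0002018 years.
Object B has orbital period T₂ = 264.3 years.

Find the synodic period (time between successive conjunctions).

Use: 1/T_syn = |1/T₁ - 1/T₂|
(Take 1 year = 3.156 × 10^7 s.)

Convert to SI: T₁ = 0.0002018 years = 6368.81 s; T₂ = 264.3 years = 8.34131e+09 s.
T_syn = |T₁ · T₂ / (T₁ − T₂)|.
T_syn = |6368.81 · 8.34131e+09 / (6368.81 − 8.34131e+09)| s ≈ 6369 s = 0.0002018 years.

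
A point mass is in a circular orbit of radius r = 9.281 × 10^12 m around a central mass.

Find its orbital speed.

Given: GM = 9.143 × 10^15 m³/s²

For a circular orbit, gravity supplies the centripetal force, so v = √(GM / r).
v = √(9.143e+15 / 9.281e+12) m/s ≈ 31.39 m/s = 31.39 m/s.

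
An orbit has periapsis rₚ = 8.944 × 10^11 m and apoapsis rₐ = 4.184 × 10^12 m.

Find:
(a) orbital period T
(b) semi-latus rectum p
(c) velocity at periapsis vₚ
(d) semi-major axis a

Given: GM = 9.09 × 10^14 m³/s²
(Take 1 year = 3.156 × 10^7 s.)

(a) With a = (rₚ + rₐ)/2 = 2.5392e+12 m, T = 2π √(a³/GM) = 2π √((2.5392e+12)³/9.09e+14) s ≈ 8.432e+11 s
(b) From a = (rₚ + rₐ)/2 = 2.5392e+12 m and e = (rₐ − rₚ)/(rₐ + rₚ) = 0.647763, p = a(1 − e²) = 2.5392e+12 · (1 − (0.647763)²) ≈ 1.474e+12 m
(c) With a = (rₚ + rₐ)/2 = 2.5392e+12 m, vₚ = √(GM (2/rₚ − 1/a)) = √(9.09e+14 · (2/8.944e+11 − 1/2.5392e+12)) m/s ≈ 40.92 m/s
(d) a = (rₚ + rₐ)/2 = (8.944e+11 + 4.184e+12)/2 ≈ 2.539e+12 m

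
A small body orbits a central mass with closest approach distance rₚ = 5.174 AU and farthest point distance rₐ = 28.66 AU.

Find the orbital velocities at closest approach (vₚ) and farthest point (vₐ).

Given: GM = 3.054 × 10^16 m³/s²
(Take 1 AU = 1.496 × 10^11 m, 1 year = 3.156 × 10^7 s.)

Convert to SI: rₚ = 5.174 AU = 7.7403e+11 m; rₐ = 28.66 AU = 4.28754e+12 m.
Use the vis-viva equation v² = GM(2/r − 1/a) with a = (rₚ + rₐ)/2 = (7.7403e+11 + 4.28754e+12)/2 = 2.53078e+12 m.
vₚ = √(GM · (2/rₚ − 1/a)) = √(3.054e+16 · (2/7.7403e+11 − 1/2.53078e+12)) m/s ≈ 258.5 m/s = 0.05454 AU/year.
vₐ = √(GM · (2/rₐ − 1/a)) = √(3.054e+16 · (2/4.28754e+12 − 1/2.53078e+12)) m/s ≈ 46.67 m/s = 0.009847 AU/year.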